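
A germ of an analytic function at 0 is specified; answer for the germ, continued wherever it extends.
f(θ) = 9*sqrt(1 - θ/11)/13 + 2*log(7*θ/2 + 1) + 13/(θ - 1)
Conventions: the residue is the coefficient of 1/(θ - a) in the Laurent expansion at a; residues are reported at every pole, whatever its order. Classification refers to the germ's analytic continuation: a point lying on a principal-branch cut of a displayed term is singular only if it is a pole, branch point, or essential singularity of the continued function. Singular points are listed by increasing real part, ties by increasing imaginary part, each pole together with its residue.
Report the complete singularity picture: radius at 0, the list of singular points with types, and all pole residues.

Radius of convergence at 0: 2/7.
At -2/7: a logarithmic branch point.
At 1: a pole of order 1; residue 13.
At 11: an algebraic (square-root) branch point.

Denominator factor (θ - 1): pole of order 1 at 1, modulus 1.
Branch term (2)*log(1 - θ/(-2/7)): its argument vanishes at θ = -2/7, a logarithmic branch point, modulus 2/7.
Branch term (9/13)*sqrt(1 - θ/(11)): its argument vanishes at θ = 11, a square-root branch point, modulus 11.
The radius of convergence is the smallest modulus among the singular points: 2/7.
The branch terms are analytic at 1 and contribute nothing to the residue; only the rational part matters.
At the order-1 pole 1 set g(θ) = (θ - (1))*(rational part) = 13.
Simple pole: residue = g(a) at a = 1, which is 13.
List the singular points by increasing real part (a conjugate pair: the negative imaginary part first).


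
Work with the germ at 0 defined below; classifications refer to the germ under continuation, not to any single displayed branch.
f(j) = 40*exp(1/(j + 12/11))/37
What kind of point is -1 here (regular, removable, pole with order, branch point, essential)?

The point is a regular point.

There is no denominator, hence no pole anywhere.
The essential point of exp(1/(j - (-12/11))) is -12/11, not -1.
So the germ continues analytically to -1.


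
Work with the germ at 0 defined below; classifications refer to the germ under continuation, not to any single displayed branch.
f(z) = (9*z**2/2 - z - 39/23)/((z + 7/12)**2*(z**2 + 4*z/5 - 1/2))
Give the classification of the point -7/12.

The point is a pole of order 2.

The denominator factor z + 7/12 vanishes at -7/12 and appears to the power 2; the numerator there equals 925/2208, nonzero, and no other factor vanishes.
Hence a pole whose order is the multiplicity, 2.


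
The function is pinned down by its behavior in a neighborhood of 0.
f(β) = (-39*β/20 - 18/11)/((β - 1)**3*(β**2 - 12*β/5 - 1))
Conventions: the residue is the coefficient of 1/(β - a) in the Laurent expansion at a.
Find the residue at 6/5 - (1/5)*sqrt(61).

The factor β**2 - 12*β/5 - 1 splits as (β - a)(β - a') with a = 6/5 - (1/5)*sqrt(61), a' = 6/5 + (1/5)*sqrt(61). At the order-1 pole a set g(β) = (β - a)*f(β) = [(-39*β/20 - 18/11)/(β - 1)**3] / (β - a').
Simple pole: residue = g(a) at a = 6/5 - (1/5)*sqrt(61), which is -1675/6336 + (3625/193248)*sqrt(61).

The residue is -1675/6336 + (3625/193248)*sqrt(61).


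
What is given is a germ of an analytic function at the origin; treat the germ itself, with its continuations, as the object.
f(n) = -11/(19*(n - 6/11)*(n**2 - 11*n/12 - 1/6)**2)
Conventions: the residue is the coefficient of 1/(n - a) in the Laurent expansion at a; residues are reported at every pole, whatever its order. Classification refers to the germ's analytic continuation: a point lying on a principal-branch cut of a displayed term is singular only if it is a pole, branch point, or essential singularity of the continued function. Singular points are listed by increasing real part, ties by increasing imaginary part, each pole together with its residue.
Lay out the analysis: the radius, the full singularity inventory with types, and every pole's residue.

Denominator factor (n**2 - 11*n/12 - 1/6)^2: discriminant 217/144, real irrational roots 11/24 + (1/24)*sqrt(217) and 11/24 - (1/24)*sqrt(217); poles of order 2, moduli 11/24 + (1/24)*sqrt(217) and -11/24 + (1/24)*sqrt(217).
Denominator factor (n - 6/11): pole of order 1 at 6/11, modulus 6/11.
The radius of convergence is the smallest modulus among the singular points: -11/24 + (1/24)*sqrt(217).
The factor n**2 - 11*n/12 - 1/6 splits as (n - a)(n - a') with a = 11/24 - (1/24)*sqrt(217), a' = 11/24 + (1/24)*sqrt(217). At the order-2 pole a set g(n) = (n - a)^2*f(n) = [-11/(19*(n - 6/11))] / (n - a')^2.
Order-2 pole: residue = g'(a); g'(11/24 - (1/24)*sqrt(217)) = 1449459/682328 - (51571773/1691060168)*sqrt(217), so the residue is 1449459/682328 - (51571773/1691060168)*sqrt(217).
At the order-1 pole 6/11 set g(n) = (n - (6/11))*f(n) = -11/(19*(n**2 - 11*n/12 - 1/6)**2).
Simple pole: residue = g(a) at a = 6/11, which is -1449459/341164.
The factor n**2 - 11*n/12 - 1/6 splits as (n - a)(n - a') with a = 11/24 + (1/24)*sqrt(217), a' = 11/24 - (1/24)*sqrt(217). At the order-2 pole a set g(n) = (n - a)^2*f(n) = [-11/(19*(n - 6/11))] / (n - a')^2.
Order-2 pole: residue = g'(a); g'(11/24 + (1/24)*sqrt(217)) = 1449459/682328 + (51571773/1691060168)*sqrt(217), so the residue is 1449459/682328 + (51571773/1691060168)*sqrt(217).
List the singular points by increasing real part (a conjugate pair: the negative imaginary part first).

Radius of convergence at 0: -11/24 + (1/24)*sqrt(217).
At 11/24 - (1/24)*sqrt(217): a pole of order 2; residue 1449459/682328 - (51571773/1691060168)*sqrt(217).
At 6/11: a pole of order 1; residue -1449459/341164.
At 11/24 + (1/24)*sqrt(217): a pole of order 2; residue 1449459/682328 + (51571773/1691060168)*sqrt(217).


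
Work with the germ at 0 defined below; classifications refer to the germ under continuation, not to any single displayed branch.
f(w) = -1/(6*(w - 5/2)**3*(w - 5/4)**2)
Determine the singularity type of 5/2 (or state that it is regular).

The point is a pole of order 3.

The denominator factor w - 5/2 vanishes at 5/2 and appears to the power 3; the numerator there equals -1/6, nonzero, and no other factor vanishes.
Hence a pole whose order is the multiplicity, 3.


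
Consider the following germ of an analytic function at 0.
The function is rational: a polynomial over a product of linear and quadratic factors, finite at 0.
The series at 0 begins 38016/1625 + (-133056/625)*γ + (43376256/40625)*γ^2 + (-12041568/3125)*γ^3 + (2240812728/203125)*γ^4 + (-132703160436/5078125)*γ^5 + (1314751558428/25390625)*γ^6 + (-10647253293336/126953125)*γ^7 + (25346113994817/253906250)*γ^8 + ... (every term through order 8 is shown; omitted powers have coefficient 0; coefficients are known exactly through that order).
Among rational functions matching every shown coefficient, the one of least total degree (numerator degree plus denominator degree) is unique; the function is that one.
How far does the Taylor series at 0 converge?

The radius of convergence is (1/6)*sqrt(15).

No rational of total degree below 7 reproduces all 9 coefficients; solving the [0/7] Pade equations on them gives f(γ) = 22/(13*(γ + 1)*(γ**2 + 9*γ/8 + 5/12)**3), whose expansion matches every shown term.
Denominator factor (γ + 1): pole of order 1 at -1, modulus 1.
Denominator factor (γ**2 + 9*γ/8 + 5/12)^3: discriminant -77/192, complex-conjugate roots (-9/16) + ((1/48)*sqrt(231))*i and (-9/16) - ((1/48)*sqrt(231))*i; poles of order 3, moduli (1/6)*sqrt(15) and (1/6)*sqrt(15).
The radius of convergence is the smallest modulus among the singular points: (1/6)*sqrt(15).


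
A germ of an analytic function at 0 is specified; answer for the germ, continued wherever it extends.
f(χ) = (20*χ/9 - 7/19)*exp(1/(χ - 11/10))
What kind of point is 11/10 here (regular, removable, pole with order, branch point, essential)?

The exponent 1/(χ - (11/10)) has a pole at 11/10, so exp(1/(χ - (11/10))) takes every nonzero value near it: an essential singularity (not a pole of any order).

The point is an essential singularity.


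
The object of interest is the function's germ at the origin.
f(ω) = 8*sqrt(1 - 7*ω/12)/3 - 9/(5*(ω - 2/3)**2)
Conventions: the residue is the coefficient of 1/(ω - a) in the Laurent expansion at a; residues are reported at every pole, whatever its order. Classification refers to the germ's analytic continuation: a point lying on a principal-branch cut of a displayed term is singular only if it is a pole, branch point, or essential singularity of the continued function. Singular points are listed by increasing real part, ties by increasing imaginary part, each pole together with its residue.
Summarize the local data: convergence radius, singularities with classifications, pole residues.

Radius of convergence at 0: 2/3.
At 2/3: a pole of order 2; residue 0.
At 12/7: an algebraic (square-root) branch point.

Denominator factor (ω - 2/3)^2: pole of order 2 at 2/3, modulus 2/3.
Branch term (8/3)*sqrt(1 - ω/(12/7)): its argument vanishes at ω = 12/7, a square-root branch point, modulus 12/7.
The radius of convergence is the smallest modulus among the singular points: 2/3.
The branch term is analytic at 2/3 and contributes nothing to the residue; only the rational part matters.
At the order-2 pole 2/3 set g(ω) = (ω - (2/3))^2*(rational part) = -9/5.
Order-2 pole: residue = g'(a); g'(2/3) = 0, so the residue is 0.
List the singular points by increasing real part (a conjugate pair: the negative imaginary part first).


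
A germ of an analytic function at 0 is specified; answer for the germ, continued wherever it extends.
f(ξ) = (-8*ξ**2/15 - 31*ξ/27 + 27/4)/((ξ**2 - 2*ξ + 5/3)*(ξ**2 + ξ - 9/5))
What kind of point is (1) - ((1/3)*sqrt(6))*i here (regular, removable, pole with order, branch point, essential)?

The point is a pole of order 1.

The denominator factor ξ**2 - 2*ξ + 5/3 vanishes at (1) - ((1/3)*sqrt(6))*i and appears to the power 1; the numerator there equals (2929/540) + ((299/405)*sqrt(6))*i, nonzero, and no other factor vanishes.
Hence a pole whose order is the multiplicity, 1.


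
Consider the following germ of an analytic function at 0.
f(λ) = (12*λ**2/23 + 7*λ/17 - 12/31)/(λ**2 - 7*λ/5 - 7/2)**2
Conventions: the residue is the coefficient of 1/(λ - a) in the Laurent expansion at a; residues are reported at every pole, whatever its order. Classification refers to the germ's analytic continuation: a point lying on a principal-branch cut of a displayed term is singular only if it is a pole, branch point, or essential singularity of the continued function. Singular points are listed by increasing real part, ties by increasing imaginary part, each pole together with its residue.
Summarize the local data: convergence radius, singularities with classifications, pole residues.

Radius of convergence at 0: -7/10 + (1/10)*sqrt(399).
At 7/10 - (1/10)*sqrt(399): a pole of order 2; residue -(5833075/1929675321)*sqrt(399).
At 7/10 + (1/10)*sqrt(399): a pole of order 2; residue (5833075/1929675321)*sqrt(399).

Denominator factor (λ**2 - 7*λ/5 - 7/2)^2: discriminant 399/25, real irrational roots 7/10 + (1/10)*sqrt(399) and 7/10 - (1/10)*sqrt(399); poles of order 2, moduli 7/10 + (1/10)*sqrt(399) and -7/10 + (1/10)*sqrt(399).
The radius of convergence is the smallest modulus among the singular points: -7/10 + (1/10)*sqrt(399).
The factor λ**2 - 7*λ/5 - 7/2 splits as (λ - a)(λ - a') with a = 7/10 - (1/10)*sqrt(399), a' = 7/10 + (1/10)*sqrt(399). At the order-2 pole a set g(λ) = (λ - a)^2*f(λ) = [12*λ**2/23 + 7*λ/17 - 12/31] / (λ - a')^2.
Order-2 pole: residue = g'(a); g'(7/10 - (1/10)*sqrt(399)) = -(5833075/1929675321)*sqrt(399), so the residue is -(5833075/1929675321)*sqrt(399).
The factor λ**2 - 7*λ/5 - 7/2 splits as (λ - a)(λ - a') with a = 7/10 + (1/10)*sqrt(399), a' = 7/10 - (1/10)*sqrt(399). At the order-2 pole a set g(λ) = (λ - a)^2*f(λ) = [12*λ**2/23 + 7*λ/17 - 12/31] / (λ - a')^2.
Order-2 pole: residue = g'(a); g'(7/10 + (1/10)*sqrt(399)) = (5833075/1929675321)*sqrt(399), so the residue is (5833075/1929675321)*sqrt(399).
List the singular points by increasing real part (a conjugate pair: the negative imaginary part first).


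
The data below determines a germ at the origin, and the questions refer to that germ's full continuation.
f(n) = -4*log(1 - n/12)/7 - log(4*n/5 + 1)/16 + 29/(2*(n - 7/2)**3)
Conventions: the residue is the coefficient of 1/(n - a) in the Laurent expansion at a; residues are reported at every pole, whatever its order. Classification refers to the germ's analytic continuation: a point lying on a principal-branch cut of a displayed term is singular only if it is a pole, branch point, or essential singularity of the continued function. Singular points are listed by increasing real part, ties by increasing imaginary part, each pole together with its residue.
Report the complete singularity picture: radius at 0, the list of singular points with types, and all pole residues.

Denominator factor (n - 7/2)^3: pole of order 3 at 7/2, modulus 7/2.
Branch term (-1/16)*log(1 - n/(-5/4)): its argument vanishes at n = -5/4, a logarithmic branch point, modulus 5/4.
Branch term (-4/7)*log(1 - n/(12)): its argument vanishes at n = 12, a logarithmic branch point, modulus 12.
The radius of convergence is the smallest modulus among the singular points: 5/4.
The branch terms are analytic at 7/2 and contribute nothing to the residue; only the rational part matters.
At the order-3 pole 7/2 set g(n) = (n - (7/2))^3*(rational part) = 29/2.
Order-3 pole: residue = g''(a)/2; g''(7/2) = 0, so the residue is 0.
List the singular points by increasing real part (a conjugate pair: the negative imaginary part first).

Radius of convergence at 0: 5/4.
At -5/4: a logarithmic branch point.
At 7/2: a pole of order 3; residue 0.
At 12: a logarithmic branch point.


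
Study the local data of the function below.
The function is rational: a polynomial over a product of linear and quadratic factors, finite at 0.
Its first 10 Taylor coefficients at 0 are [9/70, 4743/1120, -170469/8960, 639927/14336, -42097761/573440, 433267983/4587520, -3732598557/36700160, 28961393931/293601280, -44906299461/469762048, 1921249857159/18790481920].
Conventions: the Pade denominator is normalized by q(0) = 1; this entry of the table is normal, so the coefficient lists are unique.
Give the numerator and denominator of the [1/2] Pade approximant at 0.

The Pade approximant has numerator coefficients [9/70, 1689415839/353484320]; denominator coefficients [1, 10692937/2524888, 1382299/162896].

Taylor coefficients needed (read off): a_0 = 9/70, a_1 = 4743/1120, a_2 = -170469/8960, a_3 = 639927/14336.
Write the denominator as Q(β) = 1 + q1*β + q2*β^2. Requiring Q*f - P = O(β^4) with deg P <= 1 kills the coefficients of β^2..β^3 in Q*f:
  β^2: a_2 + q1*a_1 + q2*a_0 = 0, i.e. -170469/8960 + (4743/1120)*q1 + (9/70)*q2 = 0.
  β^3: a_3 + q1*a_2 + q2*a_1 = 0, i.e. 639927/14336 + (-170469/8960)*q1 + (4743/1120)*q2 = 0.
Solving this linear system: q1 = 10692937/2524888, q2 = 1382299/162896.
The numerator is Q*f truncated at degree 1: P0 = a_0 = 9/70; P1 = a_1 + q1*a_0 = 1689415839/353484320.


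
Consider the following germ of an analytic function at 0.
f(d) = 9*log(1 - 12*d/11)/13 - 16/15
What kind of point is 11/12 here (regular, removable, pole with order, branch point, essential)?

The term (9/13)*log(1 - d/(11/12)) has argument 1 - 11/12/(11/12) = 0 at 11/12: a logarithmic (infinitely-sheeted) branch point; the remaining terms are analytic or single-valued there.

The point is a logarithmic branch point.


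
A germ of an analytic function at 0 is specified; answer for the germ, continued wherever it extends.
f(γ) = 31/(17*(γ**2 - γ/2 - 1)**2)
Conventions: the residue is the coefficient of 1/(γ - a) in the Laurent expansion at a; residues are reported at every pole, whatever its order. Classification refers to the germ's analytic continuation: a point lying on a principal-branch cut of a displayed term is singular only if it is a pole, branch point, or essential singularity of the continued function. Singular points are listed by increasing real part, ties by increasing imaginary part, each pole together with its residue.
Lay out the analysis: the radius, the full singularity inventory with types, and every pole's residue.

Radius of convergence at 0: -1/4 + (1/4)*sqrt(17).
At 1/4 - (1/4)*sqrt(17): a pole of order 2; residue (496/4913)*sqrt(17).
At 1/4 + (1/4)*sqrt(17): a pole of order 2; residue -(496/4913)*sqrt(17).

Denominator factor (γ**2 - γ/2 - 1)^2: discriminant 17/4, real irrational roots 1/4 + (1/4)*sqrt(17) and 1/4 - (1/4)*sqrt(17); poles of order 2, moduli 1/4 + (1/4)*sqrt(17) and -1/4 + (1/4)*sqrt(17).
The radius of convergence is the smallest modulus among the singular points: -1/4 + (1/4)*sqrt(17).
The factor γ**2 - γ/2 - 1 splits as (γ - a)(γ - a') with a = 1/4 - (1/4)*sqrt(17), a' = 1/4 + (1/4)*sqrt(17). At the order-2 pole a set g(γ) = (γ - a)^2*f(γ) = [31/17] / (γ - a')^2.
Order-2 pole: residue = g'(a); g'(1/4 - (1/4)*sqrt(17)) = (496/4913)*sqrt(17), so the residue is (496/4913)*sqrt(17).
The factor γ**2 - γ/2 - 1 splits as (γ - a)(γ - a') with a = 1/4 + (1/4)*sqrt(17), a' = 1/4 - (1/4)*sqrt(17). At the order-2 pole a set g(γ) = (γ - a)^2*f(γ) = [31/17] / (γ - a')^2.
Order-2 pole: residue = g'(a); g'(1/4 + (1/4)*sqrt(17)) = -(496/4913)*sqrt(17), so the residue is -(496/4913)*sqrt(17).
List the singular points by increasing real part (a conjugate pair: the negative imaginary part first).


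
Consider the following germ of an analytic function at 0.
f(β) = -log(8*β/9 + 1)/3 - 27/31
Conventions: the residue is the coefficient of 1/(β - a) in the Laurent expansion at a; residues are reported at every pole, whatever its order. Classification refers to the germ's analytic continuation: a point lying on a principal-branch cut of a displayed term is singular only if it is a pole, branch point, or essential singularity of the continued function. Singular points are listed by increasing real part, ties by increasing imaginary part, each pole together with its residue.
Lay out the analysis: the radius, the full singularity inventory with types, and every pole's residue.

Radius of convergence at 0: 9/8.
At -9/8: a logarithmic branch point.

Branch term (-1/3)*log(1 - β/(-9/8)): its argument vanishes at β = -9/8, a logarithmic branch point, modulus 9/8.
The radius of convergence is the smallest modulus among the singular points: 9/8.


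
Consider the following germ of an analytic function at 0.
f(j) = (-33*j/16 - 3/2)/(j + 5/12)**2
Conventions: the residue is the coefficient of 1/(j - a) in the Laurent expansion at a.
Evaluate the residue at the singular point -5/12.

The residue is -33/16.

At the order-2 pole -5/12 set g(j) = (j - (-5/12))^2*f(j) = -33*j/16 - 3/2.
Order-2 pole: residue = g'(a); g'(-5/12) = -33/16, so the residue is -33/16.


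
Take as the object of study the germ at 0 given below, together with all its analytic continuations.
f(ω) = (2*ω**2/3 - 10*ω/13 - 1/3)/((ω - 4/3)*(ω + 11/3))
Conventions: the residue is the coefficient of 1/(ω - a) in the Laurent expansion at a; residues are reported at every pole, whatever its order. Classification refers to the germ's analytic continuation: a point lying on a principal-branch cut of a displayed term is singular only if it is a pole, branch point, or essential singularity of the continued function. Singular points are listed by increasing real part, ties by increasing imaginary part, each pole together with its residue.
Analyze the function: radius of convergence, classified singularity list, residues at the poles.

Denominator factor (ω + 11/3): pole of order 1 at -11/3, modulus 11/3.
Denominator factor (ω - 4/3): pole of order 1 at 4/3, modulus 4/3.
The radius of convergence is the smallest modulus among the singular points: 4/3.
At the order-1 pole -11/3 set g(ω) = (ω - (-11/3))*f(ω) = (2*ω**2/3 - 10*ω/13 - 1/3)/(ω - 4/3).
Simple pole: residue = g(a) at a = -11/3, which is -4019/1755.
At the order-1 pole 4/3 set g(ω) = (ω - (4/3))*f(ω) = (2*ω**2/3 - 10*ω/13 - 1/3)/(ω + 11/3).
Simple pole: residue = g(a) at a = 4/3, which is -61/1755.
List the singular points by increasing real part (a conjugate pair: the negative imaginary part first).

Radius of convergence at 0: 4/3.
At -11/3: a pole of order 1; residue -4019/1755.
At 4/3: a pole of order 1; residue -61/1755.


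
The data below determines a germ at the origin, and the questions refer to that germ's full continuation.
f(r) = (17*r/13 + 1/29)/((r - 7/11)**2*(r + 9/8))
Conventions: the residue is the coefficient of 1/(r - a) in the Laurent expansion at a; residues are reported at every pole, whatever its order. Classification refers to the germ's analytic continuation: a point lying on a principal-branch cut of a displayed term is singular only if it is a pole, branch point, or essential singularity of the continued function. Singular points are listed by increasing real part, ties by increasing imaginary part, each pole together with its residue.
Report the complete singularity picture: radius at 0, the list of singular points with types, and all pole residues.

Denominator factor (r - 7/11)^2: pole of order 2 at 7/11, modulus 7/11.
Denominator factor (r + 9/8): pole of order 1 at -9/8, modulus 9/8.
The radius of convergence is the smallest modulus among the singular points: 7/11.
At the order-1 pole -9/8 set g(r) = (r - (-9/8))*f(r) = (17*r/13 + 1/29)/(r - 7/11)**2.
Simple pole: residue = g(a) at a = -9/8, which is -4194344/9057425.
At the order-2 pole 7/11 set g(r) = (r - (7/11))^2*f(r) = (17*r/13 + 1/29)/(r + 9/8).
Order-2 pole: residue = g'(a); g'(7/11) = 4194344/9057425, so the residue is 4194344/9057425.
List the singular points by increasing real part (a conjugate pair: the negative imaginary part first).

Radius of convergence at 0: 7/11.
At -9/8: a pole of order 1; residue -4194344/9057425.
At 7/11: a pole of order 2; residue 4194344/9057425.


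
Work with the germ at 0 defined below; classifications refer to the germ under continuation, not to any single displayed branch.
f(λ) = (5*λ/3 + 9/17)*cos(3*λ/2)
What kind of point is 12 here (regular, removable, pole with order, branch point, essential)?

There is no denominator, hence no pole anywhere.
The factor cos(3*λ/2) is entire.
So the germ continues analytically to 12.

The point is a regular point.


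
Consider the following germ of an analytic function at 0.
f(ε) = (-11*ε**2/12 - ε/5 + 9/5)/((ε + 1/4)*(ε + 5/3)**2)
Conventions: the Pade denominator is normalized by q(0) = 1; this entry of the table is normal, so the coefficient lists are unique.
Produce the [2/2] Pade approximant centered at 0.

Taylor coefficients needed (expand at 0): a_0 = 324/125, a_1 = -8604/625, a_2 = 177783/3125, a_3 = -3570762/15625, a_4 = 2858181/3125.
Write the denominator as Q(ε) = 1 + q1*ε + q2*ε^2. Requiring Q*f - P = O(ε^5) with deg P <= 2 kills the coefficients of ε^3..ε^4 in Q*f:
  ε^3: a_3 + q1*a_2 + q2*a_1 = 0, i.e. -3570762/15625 + (177783/3125)*q1 + (-8604/625)*q2 = 0.
  ε^4: a_4 + q1*a_3 + q2*a_2 = 0, i.e. 2858181/3125 + (-3570762/15625)*q1 + (177783/3125)*q2 = 0.
Solving this linear system: q1 = 2225116394/491088245, q2 = 5215715841/2455441225.
The numerator is Q*f truncated at degree 2: P0 = a_0 = 324/125; P1 = a_1 + q1*a_0 = -24825388068/12277206125; P2 = a_2 + q1*a_1 + q2*a_0 = 256750827/12277206125.

The Pade approximant has numerator coefficients [324/125, -24825388068/12277206125, 256750827/12277206125]; denominator coefficients [1, 2225116394/491088245, 5215715841/2455441225].


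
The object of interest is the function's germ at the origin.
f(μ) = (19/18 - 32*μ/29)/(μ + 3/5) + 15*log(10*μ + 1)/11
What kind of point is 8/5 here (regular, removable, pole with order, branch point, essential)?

Denominator factors: μ + 3/5 = 11/5 at μ = 8/5 — none vanishes.
Branch term log(1 - μ/(-1/10)): argument at 8/5 is 17, nonzero, so 8/5 is not its branch point (a point on a principal cut is still regular for the continued germ).
So the germ continues analytically to 8/5.

The point is a regular point.


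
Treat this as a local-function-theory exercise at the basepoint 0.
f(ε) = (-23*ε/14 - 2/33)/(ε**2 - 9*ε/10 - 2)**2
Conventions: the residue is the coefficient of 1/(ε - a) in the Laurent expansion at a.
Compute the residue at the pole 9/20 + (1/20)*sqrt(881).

The residue is (369550/179293191)*sqrt(881).

The factor ε**2 - 9*ε/10 - 2 splits as (ε - a)(ε - a') with a = 9/20 + (1/20)*sqrt(881), a' = 9/20 - (1/20)*sqrt(881). At the order-2 pole a set g(ε) = (ε - a)^2*f(ε) = [-23*ε/14 - 2/33] / (ε - a')^2.
Order-2 pole: residue = g'(a); g'(9/20 + (1/20)*sqrt(881)) = (369550/179293191)*sqrt(881), so the residue is (369550/179293191)*sqrt(881).


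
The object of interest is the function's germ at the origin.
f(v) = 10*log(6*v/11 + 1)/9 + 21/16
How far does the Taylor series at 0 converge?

Branch term (10/9)*log(1 - v/(-11/6)): its argument vanishes at v = -11/6, a logarithmic branch point, modulus 11/6.
The radius of convergence is the smallest modulus among the singular points: 11/6.

The radius of convergence is 11/6.


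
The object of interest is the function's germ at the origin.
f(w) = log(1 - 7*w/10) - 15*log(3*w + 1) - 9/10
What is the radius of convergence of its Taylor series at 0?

Branch term (1)*log(1 - w/(10/7)): its argument vanishes at w = 10/7, a logarithmic branch point, modulus 10/7.
Branch term (-15)*log(1 - w/(-1/3)): its argument vanishes at w = -1/3, a logarithmic branch point, modulus 1/3.
The radius of convergence is the smallest modulus among the singular points: 1/3.

The radius of convergence is 1/3.


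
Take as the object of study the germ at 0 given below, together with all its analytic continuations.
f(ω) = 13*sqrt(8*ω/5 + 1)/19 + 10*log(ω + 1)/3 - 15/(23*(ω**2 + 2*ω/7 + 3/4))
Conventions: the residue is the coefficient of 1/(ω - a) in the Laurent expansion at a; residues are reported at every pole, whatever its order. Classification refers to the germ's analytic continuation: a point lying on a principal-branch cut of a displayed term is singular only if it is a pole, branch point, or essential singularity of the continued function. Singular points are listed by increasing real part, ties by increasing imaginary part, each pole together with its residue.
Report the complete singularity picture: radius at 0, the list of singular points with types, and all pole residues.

Radius of convergence at 0: 5/8.
At -1: a logarithmic branch point.
At -5/8: an algebraic (square-root) branch point.
At (-1/7) - ((1/14)*sqrt(143))*i: a pole of order 1; residue -((105/3289)*sqrt(143))*i.
At (-1/7) + ((1/14)*sqrt(143))*i: a pole of order 1; residue ((105/3289)*sqrt(143))*i.

Denominator factor (ω**2 + 2*ω/7 + 3/4): discriminant -143/49, complex-conjugate roots (-1/7) + ((1/14)*sqrt(143))*i and (-1/7) - ((1/14)*sqrt(143))*i; poles of order 1, moduli (1/2)*sqrt(3) and (1/2)*sqrt(3).
Branch term (13/19)*sqrt(1 - ω/(-5/8)): its argument vanishes at ω = -5/8, a square-root branch point, modulus 5/8.
Branch term (10/3)*log(1 - ω/(-1)): its argument vanishes at ω = -1, a logarithmic branch point, modulus 1.
The radius of convergence is the smallest modulus among the singular points: 5/8.
The branch terms are analytic at (-1/7) - ((1/14)*sqrt(143))*i and contribute nothing to the residue; only the rational part matters.
The factor ω**2 + 2*ω/7 + 3/4 splits as (ω - a)(ω - a') with a = (-1/7) - ((1/14)*sqrt(143))*i, a' = (-1/7) + ((1/14)*sqrt(143))*i. At the order-1 pole a set g(ω) = (ω - a)*(rational part) = [-15/23] / (ω - a').
Simple pole: residue = g(a) at a = (-1/7) - ((1/14)*sqrt(143))*i, which is -((105/3289)*sqrt(143))*i.
The branch terms are analytic at (-1/7) + ((1/14)*sqrt(143))*i and contribute nothing to the residue; only the rational part matters.
The factor ω**2 + 2*ω/7 + 3/4 splits as (ω - a)(ω - a') with a = (-1/7) + ((1/14)*sqrt(143))*i, a' = (-1/7) - ((1/14)*sqrt(143))*i. At the order-1 pole a set g(ω) = (ω - a)*(rational part) = [-15/23] / (ω - a').
Simple pole: residue = g(a) at a = (-1/7) + ((1/14)*sqrt(143))*i, which is ((105/3289)*sqrt(143))*i.
List the singular points by increasing real part (a conjugate pair: the negative imaginary part first).


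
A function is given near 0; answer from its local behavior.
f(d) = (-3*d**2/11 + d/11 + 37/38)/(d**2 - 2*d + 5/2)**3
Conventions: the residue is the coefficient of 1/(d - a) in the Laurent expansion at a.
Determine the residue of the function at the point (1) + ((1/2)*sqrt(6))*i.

The residue is -((137/7524)*sqrt(6))*i.

The factor d**2 - 2*d + 5/2 splits as (d - a)(d - a') with a = (1) + ((1/2)*sqrt(6))*i, a' = (1) - ((1/2)*sqrt(6))*i. At the order-3 pole a set g(d) = (d - a)^3*f(d) = [-3*d**2/11 + d/11 + 37/38] / (d - a')^3.
Order-3 pole: residue = g''(a)/2; g''((1) + ((1/2)*sqrt(6))*i) = -((137/3762)*sqrt(6))*i, so the residue is -((137/7524)*sqrt(6))*i.


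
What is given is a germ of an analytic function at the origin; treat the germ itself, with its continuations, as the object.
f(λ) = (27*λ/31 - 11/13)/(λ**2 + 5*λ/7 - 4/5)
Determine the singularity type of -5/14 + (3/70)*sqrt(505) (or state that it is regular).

The point is a pole of order 1.

The denominator factor λ**2 + 5*λ/7 - 4/5 vanishes at -5/14 + (3/70)*sqrt(505) and appears to the power 1; the numerator there equals -6529/5642 + (81/2170)*sqrt(505), nonzero, and no other factor vanishes.
Hence a pole whose order is the multiplicity, 1.


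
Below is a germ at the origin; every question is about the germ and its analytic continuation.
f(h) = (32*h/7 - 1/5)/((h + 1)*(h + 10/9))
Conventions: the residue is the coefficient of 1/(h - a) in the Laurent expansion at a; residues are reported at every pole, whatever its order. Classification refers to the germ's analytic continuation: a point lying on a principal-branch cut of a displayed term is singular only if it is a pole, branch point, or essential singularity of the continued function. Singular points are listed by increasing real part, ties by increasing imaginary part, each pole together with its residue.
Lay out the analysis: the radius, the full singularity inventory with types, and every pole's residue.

Radius of convergence at 0: 1.
At -10/9: a pole of order 1; residue 1663/35.
At -1: a pole of order 1; residue -1503/35.

Denominator factor (h + 10/9): pole of order 1 at -10/9, modulus 10/9.
Denominator factor (h + 1): pole of order 1 at -1, modulus 1.
The radius of convergence is the smallest modulus among the singular points: 1.
At the order-1 pole -10/9 set g(h) = (h - (-10/9))*f(h) = (32*h/7 - 1/5)/(h + 1).
Simple pole: residue = g(a) at a = -10/9, which is 1663/35.
At the order-1 pole -1 set g(h) = (h - (-1))*f(h) = (32*h/7 - 1/5)/(h + 10/9).
Simple pole: residue = g(a) at a = -1, which is -1503/35.
List the singular points by increasing real part (a conjugate pair: the negative imaginary part first).


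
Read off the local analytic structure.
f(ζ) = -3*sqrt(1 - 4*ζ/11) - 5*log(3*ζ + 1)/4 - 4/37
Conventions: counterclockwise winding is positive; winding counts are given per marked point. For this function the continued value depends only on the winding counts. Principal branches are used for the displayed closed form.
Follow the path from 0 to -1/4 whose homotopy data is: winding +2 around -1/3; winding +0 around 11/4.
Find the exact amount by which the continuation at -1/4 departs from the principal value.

The rational part is single-valued and drops out of the difference; each branch term changes only by its own monodromy.
(-3)*sqrt(1 - ζ/(11/4)): winding +0 is even, the square root returns to the same sheet, contribution 0.
(-5/4)*log(1 - ζ/(-1/3)): each positive loop around -1/3 adds 2*pi*i to the log, so winding +2 contributes (-5/4)*(2)*2*pi*i = -(5)*pi*i.
Summing the contributions at ζ = -1/4 gives -(5)*pi*i.

Continued minus principal equals -(5)*pi*i.


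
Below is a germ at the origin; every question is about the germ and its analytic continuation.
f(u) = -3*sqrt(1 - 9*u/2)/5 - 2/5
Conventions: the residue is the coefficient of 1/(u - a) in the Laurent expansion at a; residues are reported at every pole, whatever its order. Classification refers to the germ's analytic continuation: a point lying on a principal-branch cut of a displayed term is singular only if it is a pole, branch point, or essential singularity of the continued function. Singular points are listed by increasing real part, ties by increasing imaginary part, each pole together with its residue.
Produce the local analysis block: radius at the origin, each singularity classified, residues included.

Radius of convergence at 0: 2/9.
At 2/9: an algebraic (square-root) branch point.

Branch term (-3/5)*sqrt(1 - u/(2/9)): its argument vanishes at u = 2/9, a square-root branch point, modulus 2/9.
The radius of convergence is the smallest modulus among the singular points: 2/9.


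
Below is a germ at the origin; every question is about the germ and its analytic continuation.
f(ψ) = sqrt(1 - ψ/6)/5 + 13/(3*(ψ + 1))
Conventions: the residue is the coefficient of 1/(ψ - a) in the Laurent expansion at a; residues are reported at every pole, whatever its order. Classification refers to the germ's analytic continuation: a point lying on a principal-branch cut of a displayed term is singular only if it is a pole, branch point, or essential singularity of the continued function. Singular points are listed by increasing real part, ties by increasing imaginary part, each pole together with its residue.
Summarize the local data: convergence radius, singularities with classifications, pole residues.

Denominator factor (ψ + 1): pole of order 1 at -1, modulus 1.
Branch term (1/5)*sqrt(1 - ψ/(6)): its argument vanishes at ψ = 6, a square-root branch point, modulus 6.
The radius of convergence is the smallest modulus among the singular points: 1.
The branch term is analytic at -1 and contributes nothing to the residue; only the rational part matters.
At the order-1 pole -1 set g(ψ) = (ψ - (-1))*(rational part) = 13/3.
Simple pole: residue = g(a) at a = -1, which is 13/3.
List the singular points by increasing real part (a conjugate pair: the negative imaginary part first).

Radius of convergence at 0: 1.
At -1: a pole of order 1; residue 13/3.
At 6: an algebraic (square-root) branch point.


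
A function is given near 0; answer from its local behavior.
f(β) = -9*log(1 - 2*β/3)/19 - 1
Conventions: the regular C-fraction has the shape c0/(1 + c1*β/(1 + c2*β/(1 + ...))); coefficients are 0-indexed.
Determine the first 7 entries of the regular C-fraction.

Taylor coefficients (expand at 0): a_0 = -1, a_1 = 6/19, a_2 = 2/19, a_3 = 8/171, a_4 = 4/171, a_5 = 32/2565, a_6 = 32/4617.
c0 = a_0 = -1. Peel one level at a time: if S = 1 + c*β/S' with S'(0) = 1, then c is the β-coefficient of S and S' = c*β/(S - 1).
S_1 = c0/f = 1 + (6/19)*β + (74/361)*β^2 + ...; c1 = 6/19.
S_2 = c1*β/(S_1 - 1) = 1 + (-37/57)*β + (-1/27)*β^2 + ...; c2 = -37/57.
S_3 = c2*β/(S_2 - 1) = 1 + (-19/333)*β + (-1748/110889)*β^2 + ...; c3 = -19/333.
S_4 = c3*β/(S_3 - 1) = 1 + (-92/333)*β + (-4/135)*β^2 + ...; c4 = -92/333.
S_5 = c4*β/(S_4 - 1) = 1 + (-37/345)*β + (-962/39675)*β^2 + ...; c5 = -37/345.
S_6 = c5*β/(S_5 - 1) = 1 + (-26/115)*β + ...; c6 = -26/115.

The regular C-fraction coefficients are [-1, 6/19, -37/57, -19/333, -92/333, -37/345, -26/115].


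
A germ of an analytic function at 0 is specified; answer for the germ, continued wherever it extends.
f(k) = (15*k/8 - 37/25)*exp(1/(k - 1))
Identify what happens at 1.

The exponent 1/(k - (1)) has a pole at 1, so exp(1/(k - (1))) takes every nonzero value near it: an essential singularity (not a pole of any order).

The point is an essential singularity.


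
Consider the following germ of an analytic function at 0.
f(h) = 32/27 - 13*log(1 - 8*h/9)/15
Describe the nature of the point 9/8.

The point is a logarithmic branch point.

The term (-13/15)*log(1 - h/(9/8)) has argument 1 - 9/8/(9/8) = 0 at 9/8: a logarithmic (infinitely-sheeted) branch point; the remaining terms are analytic or single-valued there.


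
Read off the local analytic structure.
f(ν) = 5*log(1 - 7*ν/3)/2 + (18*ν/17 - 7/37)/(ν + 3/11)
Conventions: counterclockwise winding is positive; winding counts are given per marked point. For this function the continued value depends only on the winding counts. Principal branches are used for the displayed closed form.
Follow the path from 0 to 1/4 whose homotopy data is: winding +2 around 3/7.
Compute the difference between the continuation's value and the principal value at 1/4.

Continued minus principal equals (10)*pi*i.

The rational part is single-valued and drops out of the difference; each branch term changes only by its own monodromy.
(5/2)*log(1 - ν/(3/7)): each positive loop around 3/7 adds 2*pi*i to the log, so winding +2 contributes (5/2)*(2)*2*pi*i = (10)*pi*i.
Summing the contributions at ν = 1/4 gives (10)*pi*i.


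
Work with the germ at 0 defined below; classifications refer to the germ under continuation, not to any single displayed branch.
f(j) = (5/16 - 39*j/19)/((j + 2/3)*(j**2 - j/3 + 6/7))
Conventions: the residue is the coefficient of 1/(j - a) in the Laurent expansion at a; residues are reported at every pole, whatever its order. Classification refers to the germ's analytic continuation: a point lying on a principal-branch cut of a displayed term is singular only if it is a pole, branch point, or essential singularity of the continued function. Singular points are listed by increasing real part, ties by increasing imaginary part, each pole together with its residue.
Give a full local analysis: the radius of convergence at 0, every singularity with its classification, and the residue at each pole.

Radius of convergence at 0: 2/3.
At -2/3: a pole of order 1; residue 10731/9728.
At (1/6) - ((1/42)*sqrt(1463))*i: a pole of order 1; residue (-10731/19456) - ((66153/4066304)*sqrt(1463))*i.
At (1/6) + ((1/42)*sqrt(1463))*i: a pole of order 1; residue (-10731/19456) + ((66153/4066304)*sqrt(1463))*i.


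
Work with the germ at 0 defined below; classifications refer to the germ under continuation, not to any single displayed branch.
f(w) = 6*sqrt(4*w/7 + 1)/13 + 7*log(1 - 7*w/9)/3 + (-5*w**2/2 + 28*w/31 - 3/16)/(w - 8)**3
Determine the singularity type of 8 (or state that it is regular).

The denominator factor w - 8 vanishes at 8 and appears to the power 3; the numerator there equals -75869/496, nonzero, and no other factor vanishes.
The branch terms are analytic at this point.
Hence a pole whose order is the multiplicity, 3.

The point is a pole of order 3.


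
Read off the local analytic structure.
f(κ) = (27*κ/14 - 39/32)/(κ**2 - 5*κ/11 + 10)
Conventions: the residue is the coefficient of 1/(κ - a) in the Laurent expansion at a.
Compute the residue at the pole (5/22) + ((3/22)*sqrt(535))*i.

The residue is (27/28) + ((641/119840)*sqrt(535))*i.

The factor κ**2 - 5*κ/11 + 10 splits as (κ - a)(κ - a') with a = (5/22) + ((3/22)*sqrt(535))*i, a' = (5/22) - ((3/22)*sqrt(535))*i. At the order-1 pole a set g(κ) = (κ - a)*f(κ) = [27*κ/14 - 39/32] / (κ - a').
Simple pole: residue = g(a) at a = (5/22) + ((3/22)*sqrt(535))*i, which is (27/28) + ((641/119840)*sqrt(535))*i.


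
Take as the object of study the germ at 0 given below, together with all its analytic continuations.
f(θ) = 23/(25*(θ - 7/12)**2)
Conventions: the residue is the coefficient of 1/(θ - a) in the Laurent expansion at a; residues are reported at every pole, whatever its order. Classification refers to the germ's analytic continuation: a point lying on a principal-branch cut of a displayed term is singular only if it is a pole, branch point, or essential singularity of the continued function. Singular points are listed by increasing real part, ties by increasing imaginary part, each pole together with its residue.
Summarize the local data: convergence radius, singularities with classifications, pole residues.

Radius of convergence at 0: 7/12.
At 7/12: a pole of order 2; residue 0.

Denominator factor (θ - 7/12)^2: pole of order 2 at 7/12, modulus 7/12.
The radius of convergence is the smallest modulus among the singular points: 7/12.
At the order-2 pole 7/12 set g(θ) = (θ - (7/12))^2*f(θ) = 23/25.
Order-2 pole: residue = g'(a); g'(7/12) = 0, so the residue is 0.
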